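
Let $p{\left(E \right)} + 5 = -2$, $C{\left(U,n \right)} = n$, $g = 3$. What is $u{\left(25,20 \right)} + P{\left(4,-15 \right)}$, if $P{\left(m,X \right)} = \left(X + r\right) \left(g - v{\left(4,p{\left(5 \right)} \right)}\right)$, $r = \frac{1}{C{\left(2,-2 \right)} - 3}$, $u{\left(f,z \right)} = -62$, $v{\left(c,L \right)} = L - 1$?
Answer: $- \frac{1146}{5} \approx -229.2$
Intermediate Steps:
$p{\left(E \right)} = -7$ ($p{\left(E \right)} = -5 - 2 = -7$)
$v{\left(c,L \right)} = -1 + L$
$r = - \frac{1}{5}$ ($r = \frac{1}{-2 - 3} = \frac{1}{-5} = - \frac{1}{5} \approx -0.2$)
$P{\left(m,X \right)} = - \frac{11}{5} + 11 X$ ($P{\left(m,X \right)} = \left(X - \frac{1}{5}\right) \left(3 - \left(-1 - 7\right)\right) = \left(- \frac{1}{5} + X\right) \left(3 - -8\right) = \left(- \frac{1}{5} + X\right) \left(3 + 8\right) = \left(- \frac{1}{5} + X\right) 11 = - \frac{11}{5} + 11 X$)
$u{\left(25,20 \right)} + P{\left(4,-15 \right)} = -62 + \left(- \frac{11}{5} + 11 \left(-15\right)\right) = -62 - \frac{836}{5} = - \frac{1146}{5}$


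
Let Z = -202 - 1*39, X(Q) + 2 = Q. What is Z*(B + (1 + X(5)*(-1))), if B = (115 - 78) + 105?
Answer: -33740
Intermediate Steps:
X(Q) = -2 + Q
Z = -241 (Z = -202 - 39 = -241)
B = 142 (B = 37 + 105 = 142)
Z*(B + (1 + X(5)*(-1))) = -241*(142 + (1 + (-2 + 5)*(-1))) = -241*(142 + (1 + 3*(-1))) = -241*(142 + (1 - 3)) = -241*(142 - 2) = -241*140 = -33740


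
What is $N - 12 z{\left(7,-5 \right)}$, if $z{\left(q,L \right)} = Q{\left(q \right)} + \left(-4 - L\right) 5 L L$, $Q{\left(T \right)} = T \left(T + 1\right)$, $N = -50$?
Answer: $-2222$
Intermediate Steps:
$Q{\left(T \right)} = T \left(1 + T\right)$
$z{\left(q,L \right)} = q \left(1 + q\right) + 5 L^{2} \left(-4 - L\right)$ ($z{\left(q,L \right)} = q \left(1 + q\right) + \left(-4 - L\right) 5 L L = q \left(1 + q\right) + \left(-4 - L\right) 5 L^{2} = q \left(1 + q\right) + 5 L^{2} \left(-4 - L\right)$)
$N - 12 z{\left(7,-5 \right)} = -50 - 12 \left(- 20 \left(-5\right)^{2} - 5 \left(-5\right)^{3} + 7 \left(1 + 7\right)\right) = -50 - 12 \left(\left(-20\right) 25 - -625 + 7 \cdot 8\right) = -50 - 12 \left(-500 + 625 + 56\right) = -50 - 2172 = -2222$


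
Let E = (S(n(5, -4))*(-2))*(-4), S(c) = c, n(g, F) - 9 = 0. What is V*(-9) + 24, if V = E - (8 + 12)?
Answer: -444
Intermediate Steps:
n(g, F) = 9 (n(g, F) = 9 + 0 = 9)
E = 72 (E = (9*(-2))*(-4) = -18*(-4) = 72)
V = 52 (V = 72 - (8 + 12) = 72 - 1*20 = 72 - 20 = 52)
V*(-9) + 24 = 52*(-9) + 24 = -468 + 24 = -444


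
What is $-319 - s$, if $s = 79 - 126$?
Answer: $-272$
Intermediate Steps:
$s = -47$ ($s = 79 - 126 = -47$)
$-319 - s = -319 - -47 = -319 + 47 = -272$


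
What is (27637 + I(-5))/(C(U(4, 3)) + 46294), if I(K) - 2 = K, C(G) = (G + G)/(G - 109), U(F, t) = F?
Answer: 1450785/2430431 ≈ 0.59692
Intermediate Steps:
C(G) = 2*G/(-109 + G) (C(G) = (2*G)/(-109 + G) = 2*G/(-109 + G))
I(K) = 2 + K
(27637 + I(-5))/(C(U(4, 3)) + 46294) = (27637 + (2 - 5))/(2*4/(-109 + 4) + 46294) = (27637 - 3)/(2*4/(-105) + 46294) = 27634/(2*4*(-1/105) + 46294) = 27634/(-8/105 + 46294) = 27634/(4860862/105) = 27634*(105/4860862) = 1450785/2430431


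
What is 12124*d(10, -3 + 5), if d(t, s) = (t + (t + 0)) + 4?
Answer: 290976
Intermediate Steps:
d(t, s) = 4 + 2*t (d(t, s) = (t + t) + 4 = 2*t + 4 = 4 + 2*t)
12124*d(10, -3 + 5) = 12124*(4 + 2*10) = 12124*(4 + 20) = 12124*24 = 290976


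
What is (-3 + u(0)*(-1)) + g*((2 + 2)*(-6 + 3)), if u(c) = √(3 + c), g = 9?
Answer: -111 - √3 ≈ -112.73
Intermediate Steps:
(-3 + u(0)*(-1)) + g*((2 + 2)*(-6 + 3)) = (-3 + √(3 + 0)*(-1)) + 9*((2 + 2)*(-6 + 3)) = (-3 + √3*(-1)) + 9*(4*(-3)) = (-3 - √3) + 9*(-12) = (-3 - √3) - 108 = -111 - √3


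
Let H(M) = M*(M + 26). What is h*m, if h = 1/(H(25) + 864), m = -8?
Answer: -8/2139 ≈ -0.0037401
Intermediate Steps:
H(M) = M*(26 + M)
h = 1/2139 (h = 1/(25*(26 + 25) + 864) = 1/(25*51 + 864) = 1/(1275 + 864) = 1/2139 ≈ 0.00046751)
h*m = (1/2139)*(-8) = -8/2139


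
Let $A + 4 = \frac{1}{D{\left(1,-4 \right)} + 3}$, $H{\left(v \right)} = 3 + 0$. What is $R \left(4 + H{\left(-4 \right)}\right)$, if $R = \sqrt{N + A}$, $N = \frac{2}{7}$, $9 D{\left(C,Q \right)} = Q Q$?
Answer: $\frac{i \sqrt{317555}}{43} \approx 13.105 i$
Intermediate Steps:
$D{\left(C,Q \right)} = \frac{Q^{2}}{9}$ ($D{\left(C,Q \right)} = \frac{Q Q}{9} = \frac{Q^{2}}{9}$)
$H{\left(v \right)} = 3$
$A = - \frac{163}{43}$ ($A = -4 + \frac{1}{\frac{\left(-4\right)^{2}}{9} + 3} = -4 + \frac{1}{\frac{1}{9} \cdot 16 + 3} = -4 + \frac{1}{\frac{16}{9} + 3} = -4 + \frac{1}{\frac{43}{9}} = -4 + \frac{9}{43} = - \frac{163}{43} \approx -3.7907$)
$N = \frac{2}{7}$ ($N = 2 \cdot \frac{1}{7} = \frac{2}{7} \approx 0.28571$)
$R = \frac{i \sqrt{317555}}{301}$ ($R = \sqrt{\frac{2}{7} - \frac{163}{43}} = \sqrt{- \frac{1055}{301}} = \frac{i \sqrt{317555}}{301} \approx 1.8722 i$)
$R \left(4 + H{\left(-4 \right)}\right) = \frac{i \sqrt{317555}}{301} \left(4 + 3\right) = \frac{i \sqrt{317555}}{301} \cdot 7 = \frac{i \sqrt{317555}}{43}$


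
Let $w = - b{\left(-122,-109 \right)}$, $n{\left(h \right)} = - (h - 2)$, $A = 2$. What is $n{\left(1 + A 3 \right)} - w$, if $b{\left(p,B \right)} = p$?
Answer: $-127$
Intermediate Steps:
$n{\left(h \right)} = 2 - h$ ($n{\left(h \right)} = - (-2 + h) = 2 - h$)
$w = 122$ ($w = \left(-1\right) \left(-122\right) = 122$)
$n{\left(1 + A 3 \right)} - w = \left(2 - \left(1 + 2 \cdot 3\right)\right) - 122 = \left(2 - \left(1 + 6\right)\right) - 122 = \left(2 - 7\right) - 122 = -5 - 122 = -127$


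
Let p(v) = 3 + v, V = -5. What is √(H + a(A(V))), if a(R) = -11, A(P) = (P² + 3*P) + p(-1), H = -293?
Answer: 4*I*√19 ≈ 17.436*I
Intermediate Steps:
A(P) = 2 + P² + 3*P (A(P) = (P² + 3*P) + (3 - 1) = (P² + 3*P) + 2 = 2 + P² + 3*P)
√(H + a(A(V))) = √(-293 - 11) = √(-304) = 4*I*√19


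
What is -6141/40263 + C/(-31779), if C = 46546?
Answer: -689745479/426505959 ≈ -1.6172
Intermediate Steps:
-6141/40263 + C/(-31779) = -6141/40263 + 46546/(-31779) = -6141*1/40263 + 46546*(-1/31779) = -2047/13421 - 46546/31779 = -689745479/426505959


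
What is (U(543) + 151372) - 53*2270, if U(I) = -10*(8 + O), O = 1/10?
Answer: 30981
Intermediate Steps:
O = 1/10 ≈ 0.10000
U(I) = -81 (U(I) = -10*(8 + 1/10) = -10*81/10 = -81)
(U(543) + 151372) - 53*2270 = (-81 + 151372) - 53*2270 = 151291 - 120310 = 30981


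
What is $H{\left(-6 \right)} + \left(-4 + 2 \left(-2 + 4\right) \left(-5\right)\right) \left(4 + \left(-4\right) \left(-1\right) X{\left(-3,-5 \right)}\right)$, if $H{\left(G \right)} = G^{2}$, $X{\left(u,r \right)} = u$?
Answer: $228$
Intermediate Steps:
$H{\left(-6 \right)} + \left(-4 + 2 \left(-2 + 4\right) \left(-5\right)\right) \left(4 + \left(-4\right) \left(-1\right) X{\left(-3,-5 \right)}\right) = \left(-6\right)^{2} + \left(-4 + 2 \left(-2 + 4\right) \left(-5\right)\right) \left(4 + \left(-4\right) \left(-1\right) \left(-3\right)\right) = 36 + \left(-4 + 2 \cdot 2 \left(-5\right)\right) \left(4 + 4 \left(-3\right)\right) = 36 + \left(-4 + 4 \left(-5\right)\right) \left(4 - 12\right) = 36 + \left(-4 - 20\right) \left(-8\right) = 36 - -192 = 36 + 192 = 228$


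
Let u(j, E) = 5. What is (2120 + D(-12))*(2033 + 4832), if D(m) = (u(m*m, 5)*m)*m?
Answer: 19496600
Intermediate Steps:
D(m) = 5*m² (D(m) = (5*m)*m = 5*m²)
(2120 + D(-12))*(2033 + 4832) = (2120 + 5*(-12)²)*(2033 + 4832) = (2120 + 5*144)*6865 = (2120 + 720)*6865 = 2840*6865 = 19496600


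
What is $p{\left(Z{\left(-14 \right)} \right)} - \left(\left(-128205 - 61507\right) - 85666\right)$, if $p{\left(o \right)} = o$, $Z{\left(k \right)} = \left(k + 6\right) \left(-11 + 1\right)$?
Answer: $275458$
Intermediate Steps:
$Z{\left(k \right)} = -60 - 10 k$ ($Z{\left(k \right)} = \left(6 + k\right) \left(-10\right) = -60 - 10 k$)
$p{\left(Z{\left(-14 \right)} \right)} - \left(\left(-128205 - 61507\right) - 85666\right) = \left(-60 - -140\right) - \left(\left(-128205 - 61507\right) - 85666\right) = \left(-60 + 140\right) - \left(-189712 - 85666\right) = 80 - -275378 = 80 + 275378 = 275458$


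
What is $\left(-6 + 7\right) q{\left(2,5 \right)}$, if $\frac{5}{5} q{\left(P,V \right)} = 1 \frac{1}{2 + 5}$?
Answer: $\frac{1}{7} \approx 0.14286$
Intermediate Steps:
$q{\left(P,V \right)} = \frac{1}{7}$ ($q{\left(P,V \right)} = 1 \frac{1}{2 + 5} = 1 \cdot \frac{1}{7} = \frac{1}{7}$)
$\left(-6 + 7\right) q{\left(2,5 \right)} = \left(-6 + 7\right) \frac{1}{7} = 1 \cdot \frac{1}{7} = \frac{1}{7}$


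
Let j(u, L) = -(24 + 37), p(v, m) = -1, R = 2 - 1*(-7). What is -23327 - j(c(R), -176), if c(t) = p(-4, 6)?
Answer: -23266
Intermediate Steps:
R = 9 (R = 2 + 7 = 9)
c(t) = -1
j(u, L) = -61 (j(u, L) = -1*61 = -61)
-23327 - j(c(R), -176) = -23327 - 1*(-61) = -23327 + 61 = -23266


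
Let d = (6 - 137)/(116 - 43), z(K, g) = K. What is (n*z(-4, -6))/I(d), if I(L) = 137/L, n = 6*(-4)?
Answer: -12576/10001 ≈ -1.2575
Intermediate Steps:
n = -24
d = -131/73 ≈ -1.7945
(n*z(-4, -6))/I(d) = (-24*(-4))/((137/(-131/73))) = 96/((137*(-73/131))) = 96/(-10001/131) = 96*(-131/10001) = -12576/10001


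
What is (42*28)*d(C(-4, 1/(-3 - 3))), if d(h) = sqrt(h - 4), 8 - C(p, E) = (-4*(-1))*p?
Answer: 2352*sqrt(5) ≈ 5259.2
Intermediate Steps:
C(p, E) = 8 - 4*p (C(p, E) = 8 - (-4*(-1))*p = 8 - 4*p)
d(h) = sqrt(-4 + h)
(42*28)*d(C(-4, 1/(-3 - 3))) = (42*28)*sqrt(-4 + (8 - 4*(-4))) = 1176*sqrt(-4 + (8 + 16)) = 1176*sqrt(-4 + 24) = 1176*sqrt(20) = 1176*(2*sqrt(5)) = 2352*sqrt(5)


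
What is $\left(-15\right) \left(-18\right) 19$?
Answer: $5130$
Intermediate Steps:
$\left(-15\right) \left(-18\right) 19 = 270 \cdot 19 = 5130$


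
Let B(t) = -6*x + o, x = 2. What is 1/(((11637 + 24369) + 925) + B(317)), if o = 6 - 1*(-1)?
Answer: 1/36926 ≈ 2.7081e-5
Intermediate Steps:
o = 7 (o = 6 + 1 = 7)
B(t) = -5 (B(t) = -6*2 + 7 = -12 + 7 = -5)
1/(((11637 + 24369) + 925) + B(317)) = 1/(((11637 + 24369) + 925) - 5) = 1/((36006 + 925) - 5) = 1/(36931 - 5) = 1/36926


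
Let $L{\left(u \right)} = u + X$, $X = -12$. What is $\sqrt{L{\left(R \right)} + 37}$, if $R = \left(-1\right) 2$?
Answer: $\sqrt{23} \approx 4.7958$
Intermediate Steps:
$R = -2$
$L{\left(u \right)} = -12 + u$ ($L{\left(u \right)} = u - 12 = -12 + u$)
$\sqrt{L{\left(R \right)} + 37} = \sqrt{\left(-12 - 2\right) + 37} = \sqrt{-14 + 37} = \sqrt{23}$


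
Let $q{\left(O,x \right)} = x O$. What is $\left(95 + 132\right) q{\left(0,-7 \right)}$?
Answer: $0$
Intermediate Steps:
$q{\left(O,x \right)} = O x$
$\left(95 + 132\right) q{\left(0,-7 \right)} = \left(95 + 132\right) 0 \left(-7\right) = 227 \cdot 0 = 0$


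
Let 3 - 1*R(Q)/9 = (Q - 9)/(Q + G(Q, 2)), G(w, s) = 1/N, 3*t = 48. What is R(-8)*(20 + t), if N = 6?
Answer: 12636/47 ≈ 268.85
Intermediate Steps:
t = 16 (t = (1/3)*48 = 16)
G(w, s) = 1/6
R(Q) = 27 - 9*(-9 + Q)/(1/6 + Q) (R(Q) = 27 - 9*(Q - 9)/(Q + 1/6) = 27 - 9*(-9 + Q)/(1/6 + Q))
R(-8)*(20 + t) = (27*(19 + 4*(-8))/(1 + 6*(-8)))*(20 + 16) = (27*(19 - 32)/(1 - 48))*36 = (27*(-13)/(-47))*36 = (27*(-1/47)*(-13))*36 = (351/47)*36 = 12636/47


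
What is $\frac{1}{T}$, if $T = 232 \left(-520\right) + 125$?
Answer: $- \frac{1}{120515} \approx -8.2977 \cdot 10^{-6}$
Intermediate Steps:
$T = -120515$ ($T = -120640 + 125 = -120515$)
$\frac{1}{T} = \frac{1}{-120515} = - \frac{1}{120515}$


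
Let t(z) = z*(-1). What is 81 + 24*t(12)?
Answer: -207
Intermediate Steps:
t(z) = -z
81 + 24*t(12) = 81 + 24*(-1*12) = 81 + 24*(-12) = 81 - 288 = -207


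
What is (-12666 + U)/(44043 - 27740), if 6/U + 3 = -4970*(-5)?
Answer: -314712096/405080641 ≈ -0.77691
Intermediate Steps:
U = 6/24847 (U = 6/(-3 - 4970*(-5)) = 6/(-3 + 24850) = 6/24847 ≈ 0.00024148)
(-12666 + U)/(44043 - 27740) = (-12666 + 6/24847)/(44043 - 27740) = -314712096/24847/16303 = -314712096/24847*1/16303 = -314712096/405080641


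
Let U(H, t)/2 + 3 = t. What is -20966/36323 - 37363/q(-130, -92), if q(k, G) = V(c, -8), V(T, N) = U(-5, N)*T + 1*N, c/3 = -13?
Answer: -1374957349/30874550 ≈ -44.534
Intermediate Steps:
c = -39 (c = 3*(-13) = -39)
U(H, t) = -6 + 2*t
V(T, N) = N + T*(-6 + 2*N) (V(T, N) = (-6 + 2*N)*T + 1*N = T*(-6 + 2*N) + N = N + T*(-6 + 2*N))
q(k, G) = 850 (q(k, G) = -8 + 2*(-39)*(-3 - 8) = -8 + 2*(-39)*(-11) = -8 + 858 = 850)
-20966/36323 - 37363/q(-130, -92) = -20966/36323 - 37363/850 = -1374957349/30874550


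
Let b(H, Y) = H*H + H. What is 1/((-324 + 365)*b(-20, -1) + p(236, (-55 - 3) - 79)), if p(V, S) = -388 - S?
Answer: 1/15329 ≈ 6.5236e-5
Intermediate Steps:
b(H, Y) = H + H² (b(H, Y) = H² + H = H + H²)
1/((-324 + 365)*b(-20, -1) + p(236, (-55 - 3) - 79)) = 1/((-324 + 365)*(-20*(1 - 20)) + (-388 - ((-55 - 3) - 79))) = 1/(41*(-20*(-19)) + (-388 - (-58 - 79))) = 1/(41*380 + (-388 - 1*(-137))) = 1/(15580 + (-388 + 137)) = 1/(15580 - 251) = 1/15329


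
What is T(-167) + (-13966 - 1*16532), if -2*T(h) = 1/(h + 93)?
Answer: -4513703/148 ≈ -30498.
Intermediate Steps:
T(h) = -1/(2*(93 + h)) (T(h) = -1/(2*(h + 93)) = -1/(2*(93 + h)))
T(-167) + (-13966 - 1*16532) = -1/(186 + 2*(-167)) + (-13966 - 1*16532) = -1/(186 - 334) + (-13966 - 16532) = -1/(-148) - 30498 = -1*(-1/148) - 30498 = 1/148 - 30498 = -4513703/148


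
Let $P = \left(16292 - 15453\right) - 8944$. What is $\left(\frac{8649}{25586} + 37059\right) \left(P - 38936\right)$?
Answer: $- \frac{44604286690143}{25586} \approx -1.7433 \cdot 10^{9}$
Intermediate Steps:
$P = -8105$ ($P = 839 - 8944 = -8105$)
$\left(\frac{8649}{25586} + 37059\right) \left(P - 38936\right) = \left(\frac{8649}{25586} + 37059\right) \left(-8105 - 38936\right) = \left(8649 \cdot \frac{1}{25586} + 37059\right) \left(-47041\right) = \left(\frac{8649}{25586} + 37059\right) \left(-47041\right) = \frac{948200223}{25586} \left(-47041\right) = - \frac{44604286690143}{25586}$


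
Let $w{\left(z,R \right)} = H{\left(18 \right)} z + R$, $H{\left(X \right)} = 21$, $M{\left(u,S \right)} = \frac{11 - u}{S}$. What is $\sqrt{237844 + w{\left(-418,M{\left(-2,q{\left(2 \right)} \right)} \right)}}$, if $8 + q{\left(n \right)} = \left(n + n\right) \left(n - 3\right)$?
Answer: $\frac{\sqrt{8246337}}{6} \approx 478.61$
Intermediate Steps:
$q{\left(n \right)} = -8 + 2 n \left(-3 + n\right)$ ($q{\left(n \right)} = -8 + \left(n + n\right) \left(n - 3\right) = -8 + 2 n \left(-3 + n\right)$)
$M{\left(u,S \right)} = \frac{11 - u}{S}$
$w{\left(z,R \right)} = R + 21 z$ ($w{\left(z,R \right)} = 21 z + R = R + 21 z$)
$\sqrt{237844 + w{\left(-418,M{\left(-2,q{\left(2 \right)} \right)} \right)}} = \sqrt{237844 + \left(\frac{11 - -2}{-8 - 12 + 2 \cdot 2^{2}} + 21 \left(-418\right)\right)} = \sqrt{237844 - \left(8778 - \frac{11 + 2}{-8 - 12 + 2 \cdot 4}\right)} = \sqrt{237844 - \left(8778 - \frac{1}{-8 - 12 + 8} \cdot 13\right)} = \sqrt{237844 - \left(8778 - \frac{1}{-12} \cdot 13\right)} = \sqrt{237844 - \frac{105349}{12}} = \sqrt{\frac{2748779}{12}} = \frac{\sqrt{8246337}}{6}$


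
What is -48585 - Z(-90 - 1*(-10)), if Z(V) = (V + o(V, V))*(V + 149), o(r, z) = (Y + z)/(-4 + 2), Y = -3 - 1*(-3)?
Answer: -45825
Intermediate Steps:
Y = 0 (Y = -3 + 3 = 0)
o(r, z) = -z/2 (o(r, z) = (0 + z)/(-4 + 2) = z/(-2) = z*(-½) = -z/2)
Z(V) = V*(149 + V)/2 (Z(V) = (V - V/2)*(V + 149) = (V/2)*(149 + V) = V*(149 + V)/2)
-48585 - Z(-90 - 1*(-10)) = -48585 - (-90 - 1*(-10))*(149 + (-90 - 1*(-10)))/2 = -48585 - (-90 + 10)*(149 + (-90 + 10))/2 = -48585 - (-80)*(149 - 80)/2 = -48585 - (-80)*69/2 = -48585 - 1*(-2760) = -48585 + 2760 = -45825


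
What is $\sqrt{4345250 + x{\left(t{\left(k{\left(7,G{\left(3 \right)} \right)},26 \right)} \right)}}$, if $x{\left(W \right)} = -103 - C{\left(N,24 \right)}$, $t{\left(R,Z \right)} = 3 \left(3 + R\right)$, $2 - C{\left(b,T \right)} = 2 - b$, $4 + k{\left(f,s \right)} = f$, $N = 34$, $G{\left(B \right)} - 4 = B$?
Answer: $\sqrt{4345113} \approx 2084.5$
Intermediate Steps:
$G{\left(B \right)} = 4 + B$
$k{\left(f,s \right)} = -4 + f$
$C{\left(b,T \right)} = b$ ($C{\left(b,T \right)} = 2 - \left(2 - b\right) = 2 + \left(-2 + b\right) = b$)
$t{\left(R,Z \right)} = 9 + 3 R$
$x{\left(W \right)} = -137$ ($x{\left(W \right)} = -103 - 34 = -137$)
$\sqrt{4345250 + x{\left(t{\left(k{\left(7,G{\left(3 \right)} \right)},26 \right)} \right)}} = \sqrt{4345250 - 137} = \sqrt{4345113}$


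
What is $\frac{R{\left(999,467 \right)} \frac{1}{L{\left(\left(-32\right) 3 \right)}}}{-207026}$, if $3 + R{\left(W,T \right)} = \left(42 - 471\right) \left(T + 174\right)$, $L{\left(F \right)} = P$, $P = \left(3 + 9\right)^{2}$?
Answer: $\frac{337}{36534} \approx 0.0092243$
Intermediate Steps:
$P = 144$ ($P = 12^{2} = 144$)
$L{\left(F \right)} = 144$
$R{\left(W,T \right)} = -74649 - 429 T$ ($R{\left(W,T \right)} = -3 + \left(42 - 471\right) \left(T + 174\right) = -3 - 429 \left(174 + T\right) = -3 - \left(74646 + 429 T\right) = -74649 - 429 T$)
$\frac{R{\left(999,467 \right)} \frac{1}{L{\left(\left(-32\right) 3 \right)}}}{-207026} = \frac{\left(-74649 - 200343\right) \frac{1}{144}}{-207026} = \left(-74649 - 200343\right) \frac{1}{144} \left(- \frac{1}{207026}\right) = \left(-274992\right) \frac{1}{144} \left(- \frac{1}{207026}\right) = \left(- \frac{5729}{3}\right) \left(- \frac{1}{207026}\right) = \frac{337}{36534}$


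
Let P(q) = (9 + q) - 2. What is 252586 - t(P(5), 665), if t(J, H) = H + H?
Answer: 251256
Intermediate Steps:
P(q) = 7 + q
t(J, H) = 2*H
252586 - t(P(5), 665) = 252586 - 2*665 = 252586 - 1*1330 = 252586 - 1330 = 251256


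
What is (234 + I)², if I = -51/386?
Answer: 8149214529/148996 ≈ 54694.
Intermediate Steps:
I = -51/386 (I = -51*1/386 = -51/386 ≈ -0.13212)
(234 + I)² = (234 - 51/386)² = (90273/386)² = 8149214529/148996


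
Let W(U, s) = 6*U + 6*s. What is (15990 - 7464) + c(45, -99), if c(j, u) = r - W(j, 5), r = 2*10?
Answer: 8246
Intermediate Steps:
r = 20
c(j, u) = -10 - 6*j (c(j, u) = 20 - (6*j + 6*5) = 20 - (6*j + 30) = 20 - (30 + 6*j) = 20 + (-30 - 6*j) = -10 - 6*j)
(15990 - 7464) + c(45, -99) = (15990 - 7464) + (-10 - 6*45) = 8526 + (-10 - 270) = 8526 - 280 = 8246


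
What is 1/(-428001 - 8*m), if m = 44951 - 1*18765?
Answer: -1/637489 ≈ -1.5687e-6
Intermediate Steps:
m = 26186 (m = 44951 - 18765 = 26186)
1/(-428001 - 8*m) = 1/(-428001 - 8*26186) = 1/(-428001 - 209488) = 1/(-637489) = -1/637489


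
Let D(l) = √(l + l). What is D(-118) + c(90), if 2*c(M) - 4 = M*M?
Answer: 4052 + 2*I*√59 ≈ 4052.0 + 15.362*I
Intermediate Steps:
c(M) = 2 + M²/2 (c(M) = 2 + (M*M)/2 = 2 + M²/2)
D(l) = √2*√l (D(l) = √(2*l) = √2*√l)
D(-118) + c(90) = √2*√(-118) + (2 + (½)*90²) = √2*(I*√118) + (2 + (½)*8100) = 2*I*√59 + (2 + 4050) = 2*I*√59 + 4052 = 4052 + 2*I*√59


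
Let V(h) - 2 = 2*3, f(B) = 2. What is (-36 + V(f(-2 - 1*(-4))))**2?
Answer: 784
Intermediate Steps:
V(h) = 8 (V(h) = 2 + 2*3 = 2 + 6 = 8)
(-36 + V(f(-2 - 1*(-4))))**2 = (-36 + 8)**2 = (-28)**2 = 784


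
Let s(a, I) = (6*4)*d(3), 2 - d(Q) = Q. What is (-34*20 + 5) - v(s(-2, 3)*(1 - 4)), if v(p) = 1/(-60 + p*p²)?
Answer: -251901901/373188 ≈ -675.00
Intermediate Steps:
d(Q) = 2 - Q
s(a, I) = -24 (s(a, I) = (6*4)*(2 - 1*3) = 24*(2 - 3) = 24*(-1) = -24)
v(p) = 1/(-60 + p³)
(-34*20 + 5) - v(s(-2, 3)*(1 - 4)) = (-34*20 + 5) - 1/(-60 + (-24*(1 - 4))³) = (-680 + 5) - 1/(-60 + (-24*(-3))³) = -675 - 1/(-60 + 72³) = -675 - 1/(-60 + 373248) = -675 - 1/373188 = -251901901/373188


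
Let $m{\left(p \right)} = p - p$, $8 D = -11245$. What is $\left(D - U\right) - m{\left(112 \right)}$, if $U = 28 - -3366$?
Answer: $- \frac{38397}{8} \approx -4799.6$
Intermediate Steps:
$U = 3394$ ($U = 28 + 3366 = 3394$)
$D = - \frac{11245}{8}$ ($D = \frac{1}{8} \left(-11245\right) = - \frac{11245}{8} \approx -1405.6$)
$m{\left(p \right)} = 0$
$\left(D - U\right) - m{\left(112 \right)} = \left(- \frac{11245}{8} - 3394\right) - 0 = \left(- \frac{11245}{8} - 3394\right) + 0 = - \frac{38397}{8} + 0 = - \frac{38397}{8}$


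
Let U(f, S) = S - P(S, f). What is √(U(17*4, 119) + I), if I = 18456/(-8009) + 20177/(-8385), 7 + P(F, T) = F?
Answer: √10324286572562430/67155465 ≈ 1.5130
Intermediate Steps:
P(F, T) = -7 + F
U(f, S) = 7 (U(f, S) = S - (-7 + S) = S + (7 - S) = 7)
I = -316351153/67155465 (I = 18456*(-1/8009) + 20177*(-1/8385) = -18456/8009 - 20177/8385 = -316351153/67155465 ≈ -4.7107)
√(U(17*4, 119) + I) = √(7 - 316351153/67155465) = √(153737102/67155465) = √10324286572562430/67155465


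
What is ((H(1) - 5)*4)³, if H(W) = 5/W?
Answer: 0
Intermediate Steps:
((H(1) - 5)*4)³ = ((5/1 - 5)*4)³ = ((5*1 - 5)*4)³ = ((5 - 5)*4)³ = (0*4)³ = 0³ = 0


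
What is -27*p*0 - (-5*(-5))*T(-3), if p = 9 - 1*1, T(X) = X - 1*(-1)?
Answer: 50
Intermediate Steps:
T(X) = 1 + X (T(X) = X + 1 = 1 + X)
p = 8 (p = 9 - 1 = 8)
-27*p*0 - (-5*(-5))*T(-3) = -27*8*0 - (-5*(-5))*(1 - 3) = -216*0 - 25*(-2) = 0 - 1*(-50) = 0 + 50 = 50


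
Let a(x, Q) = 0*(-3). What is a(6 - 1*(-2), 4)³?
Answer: 0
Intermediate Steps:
a(x, Q) = 0
a(6 - 1*(-2), 4)³ = 0³ = 0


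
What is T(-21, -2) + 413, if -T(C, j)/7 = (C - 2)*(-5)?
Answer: -392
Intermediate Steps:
T(C, j) = -70 + 35*C (T(C, j) = -7*(C - 2)*(-5) = -7*(-2 + C)*(-5) = -7*(10 - 5*C) = -70 + 35*C)
T(-21, -2) + 413 = (-70 + 35*(-21)) + 413 = (-70 - 735) + 413 = -805 + 413 = -392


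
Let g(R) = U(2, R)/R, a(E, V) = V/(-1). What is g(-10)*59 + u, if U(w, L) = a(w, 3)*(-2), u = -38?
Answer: -367/5 ≈ -73.400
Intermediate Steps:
a(E, V) = -V (a(E, V) = V*(-1) = -V)
U(w, L) = 6 (U(w, L) = -1*3*(-2) = -3*(-2) = 6)
g(R) = 6/R
g(-10)*59 + u = (6/(-10))*59 - 38 = (6*(-⅒))*59 - 38 = -⅗*59 - 38 = -177/5 - 38 = -367/5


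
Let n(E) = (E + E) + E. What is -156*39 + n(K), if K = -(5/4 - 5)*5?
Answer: -24111/4 ≈ -6027.8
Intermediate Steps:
K = 75/4 (K = -(5*(¼) - 5)*5 = -(5/4 - 5)*5 = -(-15)*5/4 = -1*(-75/4) = 75/4 ≈ 18.750)
n(E) = 3*E (n(E) = 2*E + E = 3*E)
-156*39 + n(K) = -156*39 + 3*(75/4) = -6084 + 225/4 = -24111/4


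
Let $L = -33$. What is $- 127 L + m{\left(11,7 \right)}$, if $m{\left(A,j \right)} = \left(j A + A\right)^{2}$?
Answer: $11935$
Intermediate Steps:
$m{\left(A,j \right)} = \left(A + A j\right)^{2}$ ($m{\left(A,j \right)} = \left(A j + A\right)^{2} = \left(A + A j\right)^{2}$)
$- 127 L + m{\left(11,7 \right)} = \left(-127\right) \left(-33\right) + 11^{2} \left(1 + 7\right)^{2} = 4191 + 121 \cdot 8^{2} = 4191 + 121 \cdot 64 = 4191 + 7744 = 11935$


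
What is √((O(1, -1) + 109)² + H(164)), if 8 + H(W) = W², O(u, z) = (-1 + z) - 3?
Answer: 2*√9426 ≈ 194.18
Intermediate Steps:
O(u, z) = -4 + z
H(W) = -8 + W²
√((O(1, -1) + 109)² + H(164)) = √(((-4 - 1) + 109)² + (-8 + 164²)) = √((-5 + 109)² + (-8 + 26896)) = √(104² + 26888) = √(10816 + 26888) = √37704 = 2*√9426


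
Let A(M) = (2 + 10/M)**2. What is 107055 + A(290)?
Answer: 90036736/841 ≈ 1.0706e+5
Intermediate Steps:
107055 + A(290) = 107055 + 4*(5 + 290)**2/290**2 = 107055 + 4*(1/84100)*295**2 = 107055 + 4*(1/84100)*87025 = 107055 + 3481/841 = 90036736/841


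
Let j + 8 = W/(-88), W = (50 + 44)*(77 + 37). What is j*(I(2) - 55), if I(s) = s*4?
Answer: 134185/22 ≈ 6099.3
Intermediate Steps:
I(s) = 4*s
W = 10716 (W = 94*114 = 10716)
j = -2855/22 (j = -8 + 10716/(-88) = -8 + 10716*(-1/88) = -8 - 2679/22 = -2855/22 ≈ -129.77)
j*(I(2) - 55) = -2855*(4*2 - 55)/22 = -2855*(8 - 55)/22 = -2855/22*(-47) = 134185/22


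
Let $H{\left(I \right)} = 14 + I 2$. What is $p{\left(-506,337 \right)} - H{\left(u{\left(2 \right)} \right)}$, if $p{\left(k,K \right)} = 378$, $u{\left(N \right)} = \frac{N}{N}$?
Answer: $362$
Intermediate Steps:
$u{\left(N \right)} = 1$
$H{\left(I \right)} = 14 + 2 I$
$p{\left(-506,337 \right)} - H{\left(u{\left(2 \right)} \right)} = 378 - \left(14 + 2 \cdot 1\right) = 378 - \left(14 + 2\right) = 378 - 16 = 362$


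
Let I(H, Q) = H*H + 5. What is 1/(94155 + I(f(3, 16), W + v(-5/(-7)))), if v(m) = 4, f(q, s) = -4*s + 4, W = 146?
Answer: 1/97760 ≈ 1.0229e-5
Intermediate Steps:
f(q, s) = 4 - 4*s
I(H, Q) = 5 + H**2 (I(H, Q) = H**2 + 5 = 5 + H**2)
1/(94155 + I(f(3, 16), W + v(-5/(-7)))) = 1/(94155 + (5 + (4 - 4*16)**2)) = 1/(94155 + (5 + (4 - 64)**2)) = 1/(94155 + (5 + (-60)**2)) = 1/(94155 + (5 + 3600)) = 1/(94155 + 3605) = 1/97760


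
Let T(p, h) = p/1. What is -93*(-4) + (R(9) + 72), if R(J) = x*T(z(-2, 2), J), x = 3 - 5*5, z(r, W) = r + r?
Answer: 532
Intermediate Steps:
z(r, W) = 2*r
T(p, h) = p (T(p, h) = p*1 = p)
x = -22 (x = 3 - 25 = -22)
R(J) = 88 (R(J) = -44*(-2) = -22*(-4) = 88)
-93*(-4) + (R(9) + 72) = -93*(-4) + (88 + 72) = 372 + 160 = 532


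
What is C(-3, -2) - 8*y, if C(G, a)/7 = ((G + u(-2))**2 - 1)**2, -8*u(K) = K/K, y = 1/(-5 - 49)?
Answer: 59498653/110592 ≈ 538.00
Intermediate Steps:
y = -1/54 (y = 1/(-54) = -1/54 ≈ -0.018519)
u(K) = -1/8 (u(K) = -K/(8*K) = -1/8*1 = -1/8)
C(G, a) = 7*(-1 + (-1/8 + G)**2)**2 (C(G, a) = 7*((G - 1/8)**2 - 1)**2 = 7*((-1/8 + G)**2 - 1)**2 = 7*(-1 + (-1/8 + G)**2)**2)
C(-3, -2) - 8*y = 7*(-64 + (-1 + 8*(-3))**2)**2/4096 - 8*(-1/54) = 7*(-64 + (-1 - 24)**2)**2/4096 + 4/27 = 7*(-64 + (-25)**2)**2/4096 + 4/27 = 7*(-64 + 625)**2/4096 + 4/27 = (7/4096)*561**2 + 4/27 = (7/4096)*314721 + 4/27 = 2203047/4096 + 4/27 = 59498653/110592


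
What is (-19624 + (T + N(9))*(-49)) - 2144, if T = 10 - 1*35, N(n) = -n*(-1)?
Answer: -20984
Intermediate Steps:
N(n) = n
T = -25 (T = 10 - 35 = -25)
(-19624 + (T + N(9))*(-49)) - 2144 = (-19624 + (-25 + 9)*(-49)) - 2144 = (-19624 - 16*(-49)) - 2144 = (-19624 + 784) - 2144 = -18840 - 2144 = -20984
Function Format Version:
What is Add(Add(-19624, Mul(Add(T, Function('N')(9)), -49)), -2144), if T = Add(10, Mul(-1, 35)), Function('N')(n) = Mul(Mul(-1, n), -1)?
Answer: -20984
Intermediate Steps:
Function('N')(n) = n
T = -25 (T = Add(10, -35) = -25)
Add(Add(-19624, Mul(Add(T, Function('N')(9)), -49)), -2144) = Add(Add(-19624, Mul(Add(-25, 9), -49)), -2144) = Add(Add(-19624, Mul(-16, -49)), -2144) = Add(Add(-19624, 784), -2144) = Add(-18840, -2144) = -20984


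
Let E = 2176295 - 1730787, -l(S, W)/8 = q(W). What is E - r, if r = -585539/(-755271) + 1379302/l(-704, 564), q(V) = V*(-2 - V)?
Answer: 143215922935623721/321467506272 ≈ 4.4551e+5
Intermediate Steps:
l(S, W) = 8*W*(2 + W) (l(S, W) = -(-8)*W*(2 + W) = 8*W*(2 + W))
E = 445508
r = 422848602455/321467506272 (r = -585539/(-755271) + 1379302/((8*564*(2 + 564))) = -585539*(-1/755271) + 1379302/((8*564*566)) = 585539/755271 + 1379302/2553792 = 585539/755271 + 1379302*(1/2553792) = 585539/755271 + 689651/1276896 = 422848602455/321467506272 ≈ 1.3154)
E - r = 445508 - 1*422848602455/321467506272 = 445508 - 422848602455/321467506272 = 143215922935623721/321467506272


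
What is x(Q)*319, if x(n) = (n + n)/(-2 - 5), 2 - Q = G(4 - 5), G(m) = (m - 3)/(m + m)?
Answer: 0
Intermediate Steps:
G(m) = (-3 + m)/(2*m) (G(m) = (-3 + m)/((2*m)) = (-3 + m)*(1/(2*m)) = (-3 + m)/(2*m))
Q = 0 (Q = 2 - (-3 + (4 - 5))/(2*(4 - 5)) = 2 - (-3 - 1)/(2*(-1)) = 2 - (-1)*(-4)/2 = 2 - 1*2 = 2 - 2 = 0)
x(n) = -2*n/7 (x(n) = (2*n)/(-7) = (2*n)*(-⅐) = -2*n/7)
x(Q)*319 = -2/7*0*319 = 0*319 = 0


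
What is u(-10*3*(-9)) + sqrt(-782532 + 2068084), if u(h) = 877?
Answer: 877 + 4*sqrt(80347) ≈ 2010.8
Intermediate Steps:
u(-10*3*(-9)) + sqrt(-782532 + 2068084) = 877 + sqrt(-782532 + 2068084) = 877 + sqrt(1285552) = 877 + 4*sqrt(80347)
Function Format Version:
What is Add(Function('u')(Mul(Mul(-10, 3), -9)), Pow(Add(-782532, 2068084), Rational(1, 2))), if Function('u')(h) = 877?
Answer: Add(877, Mul(4, Pow(80347, Rational(1, 2)))) ≈ 2010.8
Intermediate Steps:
Add(Function('u')(Mul(Mul(-10, 3), -9)), Pow(Add(-782532, 2068084), Rational(1, 2))) = Add(877, Pow(Add(-782532, 2068084), Rational(1, 2))) = Add(877, Pow(1285552, Rational(1, 2))) = Add(877, Mul(4, Pow(80347, Rational(1, 2))))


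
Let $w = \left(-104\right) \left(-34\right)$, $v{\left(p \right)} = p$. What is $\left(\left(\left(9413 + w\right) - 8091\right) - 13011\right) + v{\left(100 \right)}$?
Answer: $-8053$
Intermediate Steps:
$w = 3536$
$\left(\left(\left(9413 + w\right) - 8091\right) - 13011\right) + v{\left(100 \right)} = \left(\left(\left(9413 + 3536\right) - 8091\right) - 13011\right) + 100 = \left(\left(12949 - 8091\right) - 13011\right) + 100 = \left(4858 - 13011\right) + 100 = -8153 + 100 = -8053$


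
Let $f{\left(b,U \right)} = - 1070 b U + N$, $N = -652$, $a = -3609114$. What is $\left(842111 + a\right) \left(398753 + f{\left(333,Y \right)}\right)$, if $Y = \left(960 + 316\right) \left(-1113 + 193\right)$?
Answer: $-1157381553583366903$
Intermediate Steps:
$Y = -1173920$ ($Y = 1276 \left(-920\right) = -1173920$)
$f{\left(b,U \right)} = -652 - 1070 U b$ ($f{\left(b,U \right)} = - 1070 b U - 652 = - 1070 U b - 652 = -652 - 1070 U b$)
$\left(842111 + a\right) \left(398753 + f{\left(333,Y \right)}\right) = \left(842111 - 3609114\right) \left(398753 - \left(652 - 418279435200\right)\right) = - 2767003 \left(398753 + \left(-652 + 418279435200\right)\right) = - 2767003 \left(398753 + 418279434548\right) = \left(-2767003\right) 418279833301 = -1157381553583366903$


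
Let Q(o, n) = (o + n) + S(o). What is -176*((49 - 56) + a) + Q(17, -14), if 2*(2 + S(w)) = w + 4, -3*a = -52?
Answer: -10843/6 ≈ -1807.2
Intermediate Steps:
a = 52/3 (a = -1/3*(-52) = 52/3 ≈ 17.333)
S(w) = w/2 (S(w) = -2 + (w + 4)/2 = -2 + (4 + w)/2 = -2 + (2 + w/2) = w/2)
Q(o, n) = n + 3*o/2 (Q(o, n) = (o + n) + o/2 = (n + o) + o/2 = n + 3*o/2)
-176*((49 - 56) + a) + Q(17, -14) = -176*((49 - 56) + 52/3) + (-14 + (3/2)*17) = -176*(-7 + 52/3) + (-14 + 51/2) = -176*31/3 + 23/2 = -5456/3 + 23/2 = -10843/6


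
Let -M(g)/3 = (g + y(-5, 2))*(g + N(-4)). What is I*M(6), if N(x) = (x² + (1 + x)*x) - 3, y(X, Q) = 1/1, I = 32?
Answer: -20832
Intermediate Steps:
y(X, Q) = 1
N(x) = -3 + x² + x*(1 + x) (N(x) = (x² + x*(1 + x)) - 3 = -3 + x² + x*(1 + x))
M(g) = -3*(1 + g)*(25 + g) (M(g) = -3*(g + 1)*(g + (-3 - 4 + 2*(-4)²)) = -3*(1 + g)*(g + (-3 - 4 + 2*16)) = -3*(1 + g)*(g + (-3 - 4 + 32)) = -3*(1 + g)*(g + 25) = -3*(1 + g)*(25 + g))
I*M(6) = 32*(-75 - 78*6 - 3*6²) = 32*(-75 - 468 - 3*36) = 32*(-75 - 468 - 108) = 32*(-651) = -20832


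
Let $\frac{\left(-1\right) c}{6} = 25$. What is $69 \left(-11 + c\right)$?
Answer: $-11109$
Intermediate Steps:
$c = -150$ ($c = \left(-6\right) 25 = -150$)
$69 \left(-11 + c\right) = 69 \left(-11 - 150\right) = 69 \left(-161\right) = -11109$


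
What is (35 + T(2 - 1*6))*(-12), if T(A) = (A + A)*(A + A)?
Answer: -1188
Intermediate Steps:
T(A) = 4*A² (T(A) = (2*A)*(2*A) = 4*A²)
(35 + T(2 - 1*6))*(-12) = (35 + 4*(2 - 1*6)²)*(-12) = (35 + 4*(2 - 6)²)*(-12) = (35 + 4*(-4)²)*(-12) = (35 + 4*16)*(-12) = (35 + 64)*(-12) = 99*(-12) = -1188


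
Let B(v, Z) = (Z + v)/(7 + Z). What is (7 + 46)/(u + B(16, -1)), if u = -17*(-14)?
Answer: 106/481 ≈ 0.22037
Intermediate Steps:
u = 238
B(v, Z) = (Z + v)/(7 + Z)
(7 + 46)/(u + B(16, -1)) = (7 + 46)/(238 + (-1 + 16)/(7 - 1)) = 53/(238 + 15/6) = 53/(238 + (1/6)*15) = 53/(238 + 5/2) = 53/(481/2) = 53*(2/481) = 106/481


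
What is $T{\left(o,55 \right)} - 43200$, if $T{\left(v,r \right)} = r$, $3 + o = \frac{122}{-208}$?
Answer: $-43145$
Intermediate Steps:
$o = - \frac{373}{104}$ ($o = -3 + \frac{122}{-208} = -3 + 122 \left(- \frac{1}{208}\right) = -3 - \frac{61}{104} = - \frac{373}{104} \approx -3.5865$)
$T{\left(o,55 \right)} - 43200 = 55 - 43200 = -43145$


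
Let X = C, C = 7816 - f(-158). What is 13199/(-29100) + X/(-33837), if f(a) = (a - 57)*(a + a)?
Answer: 144777093/109406300 ≈ 1.3233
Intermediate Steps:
f(a) = 2*a*(-57 + a) (f(a) = (-57 + a)*(2*a) = 2*a*(-57 + a))
C = -60124 (C = 7816 - 2*(-158)*(-57 - 158) = 7816 - 2*(-158)*(-215) = 7816 - 1*67940 = 7816 - 67940 = -60124)
X = -60124
13199/(-29100) + X/(-33837) = 13199/(-29100) - 60124/(-33837) = 13199*(-1/29100) - 60124*(-1/33837) = -13199/29100 + 60124/33837 = 144777093/109406300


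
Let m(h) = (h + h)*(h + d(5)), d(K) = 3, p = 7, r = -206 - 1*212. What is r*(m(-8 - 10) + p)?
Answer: -228646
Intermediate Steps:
r = -418 (r = -206 - 212 = -418)
m(h) = 2*h*(3 + h) (m(h) = (h + h)*(h + 3) = (2*h)*(3 + h) = 2*h*(3 + h))
r*(m(-8 - 10) + p) = -418*(2*(-8 - 10)*(3 + (-8 - 10)) + 7) = -418*(2*(-18)*(3 - 18) + 7) = -418*(2*(-18)*(-15) + 7) = -418*(540 + 7) = -418*547 = -228646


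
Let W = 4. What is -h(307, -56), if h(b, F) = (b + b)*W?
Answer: -2456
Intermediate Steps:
h(b, F) = 8*b (h(b, F) = (b + b)*4 = (2*b)*4 = 8*b)
-h(307, -56) = -8*307 = -1*2456 = -2456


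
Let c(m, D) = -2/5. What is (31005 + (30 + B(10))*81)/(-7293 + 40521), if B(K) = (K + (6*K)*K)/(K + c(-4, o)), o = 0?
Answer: 34295/29536 ≈ 1.1611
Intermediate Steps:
c(m, D) = -2/5 (c(m, D) = -2*1/5 = -2/5)
B(K) = (K + 6*K**2)/(-2/5 + K) (B(K) = (K + (6*K)*K)/(K - 2/5) = (K + 6*K**2)/(-2/5 + K))
(31005 + (30 + B(10))*81)/(-7293 + 40521) = (31005 + (30 + 5*10*(1 + 6*10)/(-2 + 5*10))*81)/(-7293 + 40521) = (31005 + (30 + 5*10*(1 + 60)/(-2 + 50))*81)/33228 = (31005 + (30 + 5*10*61/48)*81)*(1/33228) = (31005 + (30 + 5*10*(1/48)*61)*81)*(1/33228) = (31005 + (30 + 1525/24)*81)*(1/33228) = (31005 + (2245/24)*81)*(1/33228) = (31005 + 60615/8)*(1/33228) = (308655/8)*(1/33228) = 34295/29536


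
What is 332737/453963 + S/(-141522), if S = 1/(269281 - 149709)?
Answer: 1876866111326815/2560664340199464 ≈ 0.73296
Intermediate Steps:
S = 1/119572 ≈ 8.3632e-6
332737/453963 + S/(-141522) = 332737/453963 + (1/119572)/(-141522) = 332737*(1/453963) + (1/119572)*(-1/141522) = 332737/453963 - 1/16922068584 = 1876866111326815/2560664340199464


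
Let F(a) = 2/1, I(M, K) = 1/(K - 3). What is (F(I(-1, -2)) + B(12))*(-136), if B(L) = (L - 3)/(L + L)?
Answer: -323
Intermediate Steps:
I(M, K) = 1/(-3 + K)
B(L) = (-3 + L)/(2*L) (B(L) = (-3 + L)/((2*L)) = (-3 + L)*(1/(2*L)) = (-3 + L)/(2*L))
F(a) = 2 (F(a) = 2*1 = 2)
(F(I(-1, -2)) + B(12))*(-136) = (2 + (½)*(-3 + 12)/12)*(-136) = (2 + (½)*(1/12)*9)*(-136) = (2 + 3/8)*(-136) = (19/8)*(-136) = -323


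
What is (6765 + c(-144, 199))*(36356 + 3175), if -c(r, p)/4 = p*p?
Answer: -5994441309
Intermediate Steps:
c(r, p) = -4*p² (c(r, p) = -4*p*p = -4*p²)
(6765 + c(-144, 199))*(36356 + 3175) = (6765 - 4*199²)*(36356 + 3175) = (6765 - 4*39601)*39531 = (6765 - 158404)*39531 = -151639*39531 = -5994441309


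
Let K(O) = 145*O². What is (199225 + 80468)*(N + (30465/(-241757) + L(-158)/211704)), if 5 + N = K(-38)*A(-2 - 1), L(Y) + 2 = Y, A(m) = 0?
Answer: -3057893627692590/2132538497 ≈ -1.4339e+6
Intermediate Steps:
L(Y) = -2 + Y
N = -5 (N = -5 + (145*(-38)²)*0 = -5 + (145*1444)*0 = -5 + 209380*0 = -5 + 0 = -5)
(199225 + 80468)*(N + (30465/(-241757) + L(-158)/211704)) = (199225 + 80468)*(-5 + (30465/(-241757) + (-2 - 158)/211704)) = 279693*(-5 + (30465*(-1/241757) - 160*1/211704)) = 279693*(-5 + (-30465/241757 - 20/26463)) = 279693*(-5 - 811030435/6397615491) = 279693*(-32799107890/6397615491) = -3057893627692590/2132538497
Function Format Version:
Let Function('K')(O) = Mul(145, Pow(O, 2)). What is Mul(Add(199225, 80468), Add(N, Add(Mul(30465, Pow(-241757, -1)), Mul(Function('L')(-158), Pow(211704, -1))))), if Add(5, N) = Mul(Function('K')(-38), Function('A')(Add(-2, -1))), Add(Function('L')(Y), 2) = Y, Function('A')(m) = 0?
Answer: Rational(-3057893627692590, 2132538497) ≈ -1.4339e+6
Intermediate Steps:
Function('L')(Y) = Add(-2, Y)
N = -5 (N = Add(-5, Mul(Mul(145, Pow(-38, 2)), 0)) = Add(-5, Mul(Mul(145, 1444), 0)) = Add(-5, Mul(209380, 0)) = Add(-5, 0) = -5)
Mul(Add(199225, 80468), Add(N, Add(Mul(30465, Pow(-241757, -1)), Mul(Function('L')(-158), Pow(211704, -1))))) = Mul(Add(199225, 80468), Add(-5, Add(Mul(30465, Pow(-241757, -1)), Mul(Add(-2, -158), Pow(211704, -1))))) = Mul(279693, Add(-5, Add(Mul(30465, Rational(-1, 241757)), Mul(-160, Rational(1, 211704))))) = Mul(279693, Add(-5, Add(Rational(-30465, 241757), Rational(-20, 26463)))) = Mul(279693, Add(-5, Rational(-811030435, 6397615491))) = Mul(279693, Rational(-32799107890, 6397615491)) = Rational(-3057893627692590, 2132538497)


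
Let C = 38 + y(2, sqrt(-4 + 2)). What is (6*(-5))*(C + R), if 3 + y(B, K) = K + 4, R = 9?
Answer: -1440 - 30*I*sqrt(2) ≈ -1440.0 - 42.426*I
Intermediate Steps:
y(B, K) = 1 + K (y(B, K) = -3 + (K + 4) = -3 + (4 + K) = 1 + K)
C = 39 + I*sqrt(2) (C = 38 + (1 + sqrt(-4 + 2)) = 38 + (1 + sqrt(-2)) = 38 + (1 + I*sqrt(2)) = 39 + I*sqrt(2) ≈ 39.0 + 1.4142*I)
(6*(-5))*(C + R) = (6*(-5))*((39 + I*sqrt(2)) + 9) = -30*(48 + I*sqrt(2)) = -1440 - 30*I*sqrt(2)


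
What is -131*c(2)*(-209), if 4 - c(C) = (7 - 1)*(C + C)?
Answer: -547580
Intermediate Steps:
c(C) = 4 - 12*C (c(C) = 4 - (7 - 1)*(C + C) = 4 - 6*2*C = 4 - 12*C)
-131*c(2)*(-209) = -131*(4 - 12*2)*(-209) = -131*(4 - 24)*(-209) = -131*(-20)*(-209) = 2620*(-209) = -547580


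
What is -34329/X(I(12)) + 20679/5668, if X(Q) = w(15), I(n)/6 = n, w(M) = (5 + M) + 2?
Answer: -97060917/62348 ≈ -1556.8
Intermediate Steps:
w(M) = 7 + M
I(n) = 6*n
X(Q) = 22 (X(Q) = 7 + 15 = 22)
-34329/X(I(12)) + 20679/5668 = -34329/22 + 20679/5668 = -97060917/62348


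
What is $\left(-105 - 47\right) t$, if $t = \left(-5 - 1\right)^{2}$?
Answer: $-5472$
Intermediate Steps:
$t = 36$ ($t = \left(-6\right)^{2} = 36$)
$\left(-105 - 47\right) t = \left(-105 - 47\right) 36 = \left(-152\right) 36 = -5472$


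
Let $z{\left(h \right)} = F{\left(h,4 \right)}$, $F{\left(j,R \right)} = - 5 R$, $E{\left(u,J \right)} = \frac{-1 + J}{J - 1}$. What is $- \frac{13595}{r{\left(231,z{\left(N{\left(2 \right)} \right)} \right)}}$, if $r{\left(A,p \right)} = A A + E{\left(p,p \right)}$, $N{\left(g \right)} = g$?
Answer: $- \frac{13595}{53362} \approx -0.25477$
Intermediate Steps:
$E{\left(u,J \right)} = 1$ ($E{\left(u,J \right)} = \frac{-1 + J}{-1 + J} = 1$)
$z{\left(h \right)} = -20$ ($z{\left(h \right)} = \left(-5\right) 4 = -20$)
$r{\left(A,p \right)} = 1 + A^{2}$ ($r{\left(A,p \right)} = A A + 1 = A^{2} + 1 = 1 + A^{2}$)
$- \frac{13595}{r{\left(231,z{\left(N{\left(2 \right)} \right)} \right)}} = - \frac{13595}{1 + 231^{2}} = - \frac{13595}{1 + 53361} = - \frac{13595}{53362}$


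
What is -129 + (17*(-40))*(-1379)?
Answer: 937591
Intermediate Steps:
-129 + (17*(-40))*(-1379) = -129 - 680*(-1379) = -129 + 937720 = 937591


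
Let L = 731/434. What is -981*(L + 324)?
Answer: -138661407/434 ≈ -3.1950e+5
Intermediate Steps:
L = 731/434 (L = 731*(1/434) = 731/434 ≈ 1.6843)
-981*(L + 324) = -981*(731/434 + 324) = -981*141347/434 = -138661407/434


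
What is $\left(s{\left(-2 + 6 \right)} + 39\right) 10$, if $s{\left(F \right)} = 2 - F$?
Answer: $370$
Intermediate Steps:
$\left(s{\left(-2 + 6 \right)} + 39\right) 10 = \left(\left(2 - \left(-2 + 6\right)\right) + 39\right) 10 = \left(\left(2 - 4\right) + 39\right) 10 = \left(-2 + 39\right) 10 = 37 \cdot 10 = 370$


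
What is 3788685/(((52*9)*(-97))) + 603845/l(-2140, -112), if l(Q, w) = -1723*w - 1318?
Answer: -38817757895/483361476 ≈ -80.308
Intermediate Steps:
l(Q, w) = -1318 - 1723*w
3788685/(((52*9)*(-97))) + 603845/l(-2140, -112) = 3788685/(((52*9)*(-97))) + 603845/(-1318 - 1723*(-112)) = 3788685/((468*(-97))) + 603845/(-1318 + 192976) = 3788685/(-45396) + 603845/191658 = 3788685*(-1/45396) + 603845*(1/191658) = -420965/5044 + 603845/191658 = -38817757895/483361476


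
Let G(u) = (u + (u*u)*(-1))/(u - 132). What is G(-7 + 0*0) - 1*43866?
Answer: -6097318/139 ≈ -43866.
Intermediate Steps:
G(u) = (u - u²)/(-132 + u) (G(u) = (u + u²*(-1))/(-132 + u) = (u - u²)/(-132 + u))
G(-7 + 0*0) - 1*43866 = (-7 + 0*0)*(1 - (-7 + 0*0))/(-132 + (-7 + 0*0)) - 1*43866 = (-7 + 0)*(1 - (-7 + 0))/(-132 + (-7 + 0)) - 43866 = -7*(1 - 1*(-7))/(-132 - 7) - 43866 = -7*(1 + 7)/(-139) - 43866 = -7*(-1/139)*8 - 43866 = 56/139 - 43866 = -6097318/139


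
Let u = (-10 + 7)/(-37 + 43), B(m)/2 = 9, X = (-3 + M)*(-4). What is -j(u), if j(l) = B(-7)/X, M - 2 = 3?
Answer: 9/4 ≈ 2.2500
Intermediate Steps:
M = 5 (M = 2 + 3 = 5)
X = -8 (X = (-3 + 5)*(-4) = 2*(-4) = -8)
B(m) = 18 (B(m) = 2*9 = 18)
u = -½ (u = -3/6 = -3*⅙ = -½ ≈ -0.50000)
j(l) = -9/4 (j(l) = 18/(-8) = 18*(-⅛) = -9/4)
-j(u) = -1*(-9/4) = 9/4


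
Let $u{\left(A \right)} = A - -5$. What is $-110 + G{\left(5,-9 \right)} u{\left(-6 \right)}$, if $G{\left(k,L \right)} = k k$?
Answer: $-135$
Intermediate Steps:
$G{\left(k,L \right)} = k^{2}$
$u{\left(A \right)} = 5 + A$ ($u{\left(A \right)} = A + 5 = 5 + A$)
$-110 + G{\left(5,-9 \right)} u{\left(-6 \right)} = -110 + 5^{2} \left(5 - 6\right) = -110 + 25 \left(-1\right) = -110 - 25 = -135$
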